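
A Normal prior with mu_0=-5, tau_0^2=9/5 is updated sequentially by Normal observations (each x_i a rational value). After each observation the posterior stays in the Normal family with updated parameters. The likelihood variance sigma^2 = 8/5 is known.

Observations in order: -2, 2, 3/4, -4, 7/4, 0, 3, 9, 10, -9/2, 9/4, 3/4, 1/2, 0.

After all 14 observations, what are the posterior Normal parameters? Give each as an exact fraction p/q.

obs 1: x=-2 → posterior Normal(-58/17, 72/85)
obs 2: x=2 → posterior Normal(-20/13, 36/65)
obs 3: x=3/4 → posterior Normal(-19/20, 72/175)
obs 4: x=-4 → posterior Normal(-277/176, 18/55)
obs 5: x=7/4 → posterior Normal(-107/106, 72/265)
obs 6: x=0 → posterior Normal(-107/124, 36/155)
obs 7: x=3 → posterior Normal(-53/142, 72/355)
obs 8: x=9 → posterior Normal(109/160, 9/50)
obs 9: x=10 → posterior Normal(289/178, 72/445)
obs 10: x=-9/2 → posterior Normal(52/49, 36/245)
obs 11: x=9/4 → posterior Normal(497/428, 72/535)
obs 12: x=3/4 → posterior Normal(131/116, 18/145)
obs 13: x=1/2 → posterior Normal(271/250, 72/625)
obs 14: x=0 → posterior Normal(271/268, 36/335)

mu_0=271/268, tau_0^2=36/335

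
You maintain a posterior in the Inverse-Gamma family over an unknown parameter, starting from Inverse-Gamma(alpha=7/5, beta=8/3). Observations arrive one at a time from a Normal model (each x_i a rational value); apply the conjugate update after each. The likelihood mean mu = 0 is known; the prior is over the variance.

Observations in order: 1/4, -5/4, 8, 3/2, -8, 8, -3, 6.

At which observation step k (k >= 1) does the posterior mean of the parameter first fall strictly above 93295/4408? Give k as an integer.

k = 5

obs 1: x=1/4 → posterior Inverse-Gamma(19/10, 259/96)
obs 2: x=-5/4 → posterior Inverse-Gamma(12/5, 167/48)
obs 3: x=8 → posterior Inverse-Gamma(29/10, 1703/48)
obs 4: x=3/2 → posterior Inverse-Gamma(17/5, 1757/48)
obs 5: x=-8 → posterior Inverse-Gamma(39/10, 3293/48)
obs 6: x=8 → posterior Inverse-Gamma(22/5, 4829/48)
obs 7: x=-3 → posterior Inverse-Gamma(49/10, 5045/48)
obs 8: x=6 → posterior Inverse-Gamma(27/5, 5909/48)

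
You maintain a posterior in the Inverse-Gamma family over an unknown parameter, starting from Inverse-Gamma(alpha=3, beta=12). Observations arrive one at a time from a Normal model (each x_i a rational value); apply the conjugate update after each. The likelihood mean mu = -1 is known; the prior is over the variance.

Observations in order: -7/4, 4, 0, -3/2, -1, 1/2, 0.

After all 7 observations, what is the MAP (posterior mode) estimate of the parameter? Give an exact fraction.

obs 1: x=-7/4 → posterior Inverse-Gamma(7/2, 393/32)
obs 2: x=4 → posterior Inverse-Gamma(4, 793/32)
obs 3: x=0 → posterior Inverse-Gamma(9/2, 809/32)
obs 4: x=-3/2 → posterior Inverse-Gamma(5, 813/32)
obs 5: x=-1 → posterior Inverse-Gamma(11/2, 813/32)
obs 6: x=1/2 → posterior Inverse-Gamma(6, 849/32)
obs 7: x=0 → posterior Inverse-Gamma(13/2, 865/32)

173/48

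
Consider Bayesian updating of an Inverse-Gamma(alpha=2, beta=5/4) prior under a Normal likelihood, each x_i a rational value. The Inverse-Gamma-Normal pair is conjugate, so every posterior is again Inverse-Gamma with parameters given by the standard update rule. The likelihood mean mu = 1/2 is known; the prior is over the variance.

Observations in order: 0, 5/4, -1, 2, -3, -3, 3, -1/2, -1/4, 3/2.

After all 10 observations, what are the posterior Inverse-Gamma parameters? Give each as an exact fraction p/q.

obs 1: x=0 → posterior Inverse-Gamma(5/2, 11/8)
obs 2: x=5/4 → posterior Inverse-Gamma(3, 53/32)
obs 3: x=-1 → posterior Inverse-Gamma(7/2, 89/32)
obs 4: x=2 → posterior Inverse-Gamma(4, 125/32)
obs 5: x=-3 → posterior Inverse-Gamma(9/2, 321/32)
obs 6: x=-3 → posterior Inverse-Gamma(5, 517/32)
obs 7: x=3 → posterior Inverse-Gamma(11/2, 617/32)
obs 8: x=-1/2 → posterior Inverse-Gamma(6, 633/32)
obs 9: x=-1/4 → posterior Inverse-Gamma(13/2, 321/16)
obs 10: x=3/2 → posterior Inverse-Gamma(7, 329/16)

alpha=7, beta=329/16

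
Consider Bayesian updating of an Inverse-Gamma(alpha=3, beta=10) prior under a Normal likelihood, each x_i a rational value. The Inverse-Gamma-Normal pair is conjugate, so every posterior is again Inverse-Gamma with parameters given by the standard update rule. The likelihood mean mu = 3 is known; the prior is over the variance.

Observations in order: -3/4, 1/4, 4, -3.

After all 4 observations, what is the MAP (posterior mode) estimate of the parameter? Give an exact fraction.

obs 1: x=-3/4 → posterior Inverse-Gamma(7/2, 545/32)
obs 2: x=1/4 → posterior Inverse-Gamma(4, 333/16)
obs 3: x=4 → posterior Inverse-Gamma(9/2, 341/16)
obs 4: x=-3 → posterior Inverse-Gamma(5, 629/16)

629/96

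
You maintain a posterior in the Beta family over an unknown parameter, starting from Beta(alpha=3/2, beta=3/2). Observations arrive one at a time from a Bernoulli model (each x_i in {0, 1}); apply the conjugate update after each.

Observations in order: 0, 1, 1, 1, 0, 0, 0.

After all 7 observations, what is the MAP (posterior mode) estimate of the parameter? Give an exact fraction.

7/16

obs 1: x=0 → posterior Beta(3/2, 5/2)
obs 2: x=1 → posterior Beta(5/2, 5/2)
obs 3: x=1 → posterior Beta(7/2, 5/2)
obs 4: x=1 → posterior Beta(9/2, 5/2)
obs 5: x=0 → posterior Beta(9/2, 7/2)
obs 6: x=0 → posterior Beta(9/2, 9/2)
obs 7: x=0 → posterior Beta(9/2, 11/2)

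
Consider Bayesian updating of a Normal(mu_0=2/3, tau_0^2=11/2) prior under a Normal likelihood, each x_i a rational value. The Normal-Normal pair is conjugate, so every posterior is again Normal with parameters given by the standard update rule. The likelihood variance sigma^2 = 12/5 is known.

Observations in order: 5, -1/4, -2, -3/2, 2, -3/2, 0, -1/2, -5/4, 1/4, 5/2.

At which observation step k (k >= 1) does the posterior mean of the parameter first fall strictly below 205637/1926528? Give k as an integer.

k = 9

obs 1: x=5 → posterior Normal(291/79, 132/79)
obs 2: x=-1/4 → posterior Normal(1109/536, 66/67)
obs 3: x=-2 → posterior Normal(223/252, 44/63)
obs 4: x=-3/2 → posterior Normal(339/976, 33/61)
obs 5: x=2 → posterior Normal(779/1196, 132/299)
obs 6: x=-3/2 → posterior Normal(449/1416, 22/59)
obs 7: x=0 → posterior Normal(449/1636, 132/409)
obs 8: x=-1/2 → posterior Normal(339/1856, 33/116)
obs 9: x=-5/4 → posterior Normal(16/519, 44/173)
obs 10: x=1/4 → posterior Normal(17/328, 66/287)
obs 11: x=5/2 → posterior Normal(669/2516, 132/629)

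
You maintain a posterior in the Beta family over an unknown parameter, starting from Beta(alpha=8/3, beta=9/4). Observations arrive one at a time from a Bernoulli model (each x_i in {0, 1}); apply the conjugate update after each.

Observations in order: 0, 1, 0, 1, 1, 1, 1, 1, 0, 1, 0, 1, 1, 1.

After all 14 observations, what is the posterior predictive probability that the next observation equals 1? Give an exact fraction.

obs 1: x=0 → posterior Beta(8/3, 13/4)
obs 2: x=1 → posterior Beta(11/3, 13/4)
obs 3: x=0 → posterior Beta(11/3, 17/4)
obs 4: x=1 → posterior Beta(14/3, 17/4)
obs 5: x=1 → posterior Beta(17/3, 17/4)
obs 6: x=1 → posterior Beta(20/3, 17/4)
obs 7: x=1 → posterior Beta(23/3, 17/4)
obs 8: x=1 → posterior Beta(26/3, 17/4)
obs 9: x=0 → posterior Beta(26/3, 21/4)
obs 10: x=1 → posterior Beta(29/3, 21/4)
obs 11: x=0 → posterior Beta(29/3, 25/4)
obs 12: x=1 → posterior Beta(32/3, 25/4)
obs 13: x=1 → posterior Beta(35/3, 25/4)
obs 14: x=1 → posterior Beta(38/3, 25/4)

152/227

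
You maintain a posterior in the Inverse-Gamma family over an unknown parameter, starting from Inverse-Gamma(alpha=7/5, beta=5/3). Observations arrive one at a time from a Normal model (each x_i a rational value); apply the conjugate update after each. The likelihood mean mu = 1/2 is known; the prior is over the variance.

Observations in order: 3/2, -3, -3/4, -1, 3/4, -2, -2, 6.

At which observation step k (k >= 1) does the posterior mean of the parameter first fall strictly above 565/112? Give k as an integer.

k = 2

obs 1: x=3/2 → posterior Inverse-Gamma(19/10, 13/6)
obs 2: x=-3 → posterior Inverse-Gamma(12/5, 199/24)
obs 3: x=-3/4 → posterior Inverse-Gamma(29/10, 871/96)
obs 4: x=-1 → posterior Inverse-Gamma(17/5, 979/96)
obs 5: x=3/4 → posterior Inverse-Gamma(39/10, 491/48)
obs 6: x=-2 → posterior Inverse-Gamma(22/5, 641/48)
obs 7: x=-2 → posterior Inverse-Gamma(49/10, 791/48)
obs 8: x=6 → posterior Inverse-Gamma(27/5, 1517/48)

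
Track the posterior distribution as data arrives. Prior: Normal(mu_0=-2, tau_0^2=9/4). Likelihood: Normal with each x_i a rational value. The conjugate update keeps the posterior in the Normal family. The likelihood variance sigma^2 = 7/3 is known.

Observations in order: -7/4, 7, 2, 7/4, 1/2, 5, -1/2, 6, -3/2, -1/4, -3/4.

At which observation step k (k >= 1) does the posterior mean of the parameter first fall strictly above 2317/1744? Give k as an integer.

k = 4

obs 1: x=-7/4 → posterior Normal(-413/220, 63/55)
obs 2: x=7 → posterior Normal(343/328, 63/82)
obs 3: x=2 → posterior Normal(559/436, 63/109)
obs 4: x=7/4 → posterior Normal(11/8, 63/136)
obs 5: x=1/2 → posterior Normal(401/326, 63/163)
obs 6: x=5 → posterior Normal(671/380, 63/190)
obs 7: x=-1/2 → posterior Normal(46/31, 9/31)
obs 8: x=6 → posterior Normal(121/61, 63/244)
obs 9: x=-3/2 → posterior Normal(887/542, 63/271)
obs 10: x=-1/4 → posterior Normal(1747/1192, 63/298)
obs 11: x=-3/4 → posterior Normal(833/650, 63/325)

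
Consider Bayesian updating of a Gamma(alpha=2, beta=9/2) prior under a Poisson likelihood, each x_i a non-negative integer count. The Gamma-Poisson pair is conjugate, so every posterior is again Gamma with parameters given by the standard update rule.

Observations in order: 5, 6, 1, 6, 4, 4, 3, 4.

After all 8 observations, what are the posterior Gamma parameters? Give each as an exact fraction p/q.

alpha=35, beta=25/2

obs 1: x=5 → posterior Gamma(7, 11/2)
obs 2: x=6 → posterior Gamma(13, 13/2)
obs 3: x=1 → posterior Gamma(14, 15/2)
obs 4: x=6 → posterior Gamma(20, 17/2)
obs 5: x=4 → posterior Gamma(24, 19/2)
obs 6: x=4 → posterior Gamma(28, 21/2)
obs 7: x=3 → posterior Gamma(31, 23/2)
obs 8: x=4 → posterior Gamma(35, 25/2)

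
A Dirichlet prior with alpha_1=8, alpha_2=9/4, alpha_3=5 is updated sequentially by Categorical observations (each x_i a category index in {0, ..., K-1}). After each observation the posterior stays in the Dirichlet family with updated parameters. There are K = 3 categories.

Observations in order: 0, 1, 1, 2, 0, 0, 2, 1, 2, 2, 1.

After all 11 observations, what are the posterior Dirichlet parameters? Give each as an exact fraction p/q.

alpha_1=11, alpha_2=25/4, alpha_3=9

obs 1: x=0 → posterior Dirichlet(9, 9/4, 5)
obs 2: x=1 → posterior Dirichlet(9, 13/4, 5)
obs 3: x=1 → posterior Dirichlet(9, 17/4, 5)
obs 4: x=2 → posterior Dirichlet(9, 17/4, 6)
obs 5: x=0 → posterior Dirichlet(10, 17/4, 6)
obs 6: x=0 → posterior Dirichlet(11, 17/4, 6)
obs 7: x=2 → posterior Dirichlet(11, 17/4, 7)
obs 8: x=1 → posterior Dirichlet(11, 21/4, 7)
obs 9: x=2 → posterior Dirichlet(11, 21/4, 8)
obs 10: x=2 → posterior Dirichlet(11, 21/4, 9)
obs 11: x=1 → posterior Dirichlet(11, 25/4, 9)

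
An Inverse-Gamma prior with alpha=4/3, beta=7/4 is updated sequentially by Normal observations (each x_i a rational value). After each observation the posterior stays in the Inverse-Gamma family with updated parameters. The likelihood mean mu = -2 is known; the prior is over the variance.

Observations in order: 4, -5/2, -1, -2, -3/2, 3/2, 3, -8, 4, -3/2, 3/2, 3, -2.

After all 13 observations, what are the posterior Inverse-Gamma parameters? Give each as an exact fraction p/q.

alpha=47/6, beta=751/8

obs 1: x=4 → posterior Inverse-Gamma(11/6, 79/4)
obs 2: x=-5/2 → posterior Inverse-Gamma(7/3, 159/8)
obs 3: x=-1 → posterior Inverse-Gamma(17/6, 163/8)
obs 4: x=-2 → posterior Inverse-Gamma(10/3, 163/8)
obs 5: x=-3/2 → posterior Inverse-Gamma(23/6, 41/2)
obs 6: x=3/2 → posterior Inverse-Gamma(13/3, 213/8)
obs 7: x=3 → posterior Inverse-Gamma(29/6, 313/8)
obs 8: x=-8 → posterior Inverse-Gamma(16/3, 457/8)
obs 9: x=4 → posterior Inverse-Gamma(35/6, 601/8)
obs 10: x=-3/2 → posterior Inverse-Gamma(19/3, 301/4)
obs 11: x=3/2 → posterior Inverse-Gamma(41/6, 651/8)
obs 12: x=3 → posterior Inverse-Gamma(22/3, 751/8)
obs 13: x=-2 → posterior Inverse-Gamma(47/6, 751/8)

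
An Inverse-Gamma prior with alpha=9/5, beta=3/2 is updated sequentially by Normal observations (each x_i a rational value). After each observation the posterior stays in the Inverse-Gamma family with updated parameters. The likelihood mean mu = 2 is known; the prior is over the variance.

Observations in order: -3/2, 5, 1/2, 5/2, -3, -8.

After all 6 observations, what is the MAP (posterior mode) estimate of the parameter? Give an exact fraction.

obs 1: x=-3/2 → posterior Inverse-Gamma(23/10, 61/8)
obs 2: x=5 → posterior Inverse-Gamma(14/5, 97/8)
obs 3: x=1/2 → posterior Inverse-Gamma(33/10, 53/4)
obs 4: x=5/2 → posterior Inverse-Gamma(19/5, 107/8)
obs 5: x=-3 → posterior Inverse-Gamma(43/10, 207/8)
obs 6: x=-8 → posterior Inverse-Gamma(24/5, 607/8)

3035/232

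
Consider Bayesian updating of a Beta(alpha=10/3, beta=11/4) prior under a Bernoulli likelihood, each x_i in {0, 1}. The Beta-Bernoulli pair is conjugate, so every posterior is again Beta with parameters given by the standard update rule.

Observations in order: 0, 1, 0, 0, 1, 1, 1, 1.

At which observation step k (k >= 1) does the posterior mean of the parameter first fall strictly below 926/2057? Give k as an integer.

obs 1: x=0 → posterior Beta(10/3, 15/4)
obs 2: x=1 → posterior Beta(13/3, 15/4)
obs 3: x=0 → posterior Beta(13/3, 19/4)
obs 4: x=0 → posterior Beta(13/3, 23/4)
obs 5: x=1 → posterior Beta(16/3, 23/4)
obs 6: x=1 → posterior Beta(19/3, 23/4)
obs 7: x=1 → posterior Beta(22/3, 23/4)
obs 8: x=1 → posterior Beta(25/3, 23/4)

k = 4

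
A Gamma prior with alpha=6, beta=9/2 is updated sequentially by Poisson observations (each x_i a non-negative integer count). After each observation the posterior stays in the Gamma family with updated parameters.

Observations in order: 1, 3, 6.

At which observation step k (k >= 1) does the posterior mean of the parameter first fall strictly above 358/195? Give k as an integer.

obs 1: x=1 → posterior Gamma(7, 11/2)
obs 2: x=3 → posterior Gamma(10, 13/2)
obs 3: x=6 → posterior Gamma(16, 15/2)

k = 3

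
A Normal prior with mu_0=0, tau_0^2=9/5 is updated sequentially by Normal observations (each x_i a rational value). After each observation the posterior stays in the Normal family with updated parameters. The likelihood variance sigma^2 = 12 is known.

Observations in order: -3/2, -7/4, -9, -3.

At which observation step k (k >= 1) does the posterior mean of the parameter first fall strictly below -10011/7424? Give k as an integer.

obs 1: x=-3/2 → posterior Normal(-9/46, 36/23)
obs 2: x=-7/4 → posterior Normal(-3/8, 18/13)
obs 3: x=-9 → posterior Normal(-147/116, 36/29)
obs 4: x=-3 → posterior Normal(-183/128, 9/8)

k = 4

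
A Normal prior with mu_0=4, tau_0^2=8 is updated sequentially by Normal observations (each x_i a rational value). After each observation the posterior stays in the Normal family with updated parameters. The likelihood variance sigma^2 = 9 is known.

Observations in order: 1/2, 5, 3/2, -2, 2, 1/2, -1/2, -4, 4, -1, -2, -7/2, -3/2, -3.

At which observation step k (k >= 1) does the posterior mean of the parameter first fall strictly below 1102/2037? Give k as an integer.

obs 1: x=1/2 → posterior Normal(40/17, 72/17)
obs 2: x=5 → posterior Normal(16/5, 72/25)
obs 3: x=3/2 → posterior Normal(92/33, 24/11)
obs 4: x=-2 → posterior Normal(76/41, 72/41)
obs 5: x=2 → posterior Normal(92/49, 72/49)
obs 6: x=1/2 → posterior Normal(32/19, 24/19)
obs 7: x=-1/2 → posterior Normal(92/65, 72/65)
obs 8: x=-4 → posterior Normal(60/73, 72/73)
obs 9: x=4 → posterior Normal(92/81, 8/9)
obs 10: x=-1 → posterior Normal(84/89, 72/89)
obs 11: x=-2 → posterior Normal(68/97, 72/97)
obs 12: x=-7/2 → posterior Normal(8/21, 24/35)
obs 13: x=-3/2 → posterior Normal(28/113, 72/113)
obs 14: x=-3 → posterior Normal(4/121, 72/121)

k = 12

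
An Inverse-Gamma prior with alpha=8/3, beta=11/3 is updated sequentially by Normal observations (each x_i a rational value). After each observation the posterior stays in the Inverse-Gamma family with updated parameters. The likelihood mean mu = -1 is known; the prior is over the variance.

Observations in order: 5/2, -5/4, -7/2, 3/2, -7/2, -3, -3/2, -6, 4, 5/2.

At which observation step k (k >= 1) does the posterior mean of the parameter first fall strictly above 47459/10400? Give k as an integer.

obs 1: x=5/2 → posterior Inverse-Gamma(19/6, 235/24)
obs 2: x=-5/4 → posterior Inverse-Gamma(11/3, 943/96)
obs 3: x=-7/2 → posterior Inverse-Gamma(25/6, 1243/96)
obs 4: x=3/2 → posterior Inverse-Gamma(14/3, 1543/96)
obs 5: x=-7/2 → posterior Inverse-Gamma(31/6, 1843/96)
obs 6: x=-3 → posterior Inverse-Gamma(17/3, 2035/96)
obs 7: x=-3/2 → posterior Inverse-Gamma(37/6, 2047/96)
obs 8: x=-6 → posterior Inverse-Gamma(20/3, 3247/96)
obs 9: x=4 → posterior Inverse-Gamma(43/6, 4447/96)
obs 10: x=5/2 → posterior Inverse-Gamma(23/3, 5035/96)

k = 5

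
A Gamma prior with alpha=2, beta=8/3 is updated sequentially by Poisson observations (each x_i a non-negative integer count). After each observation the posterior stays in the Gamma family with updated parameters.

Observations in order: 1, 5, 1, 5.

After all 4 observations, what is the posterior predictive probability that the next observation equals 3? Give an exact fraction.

obs 1: x=1 → posterior Gamma(3, 11/3)
obs 2: x=5 → posterior Gamma(8, 14/3)
obs 3: x=1 → posterior Gamma(9, 17/3)
obs 4: x=5 → posterior Gamma(14, 20/3)

24772608000000000000000/141050039560662968926103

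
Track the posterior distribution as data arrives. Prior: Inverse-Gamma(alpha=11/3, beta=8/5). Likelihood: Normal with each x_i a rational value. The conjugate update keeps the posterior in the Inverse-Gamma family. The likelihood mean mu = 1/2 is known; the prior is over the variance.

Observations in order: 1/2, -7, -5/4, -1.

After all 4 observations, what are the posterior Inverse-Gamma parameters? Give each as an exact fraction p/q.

alpha=17/3, beta=5181/160

obs 1: x=1/2 → posterior Inverse-Gamma(25/6, 8/5)
obs 2: x=-7 → posterior Inverse-Gamma(14/3, 1189/40)
obs 3: x=-5/4 → posterior Inverse-Gamma(31/6, 5001/160)
obs 4: x=-1 → posterior Inverse-Gamma(17/3, 5181/160)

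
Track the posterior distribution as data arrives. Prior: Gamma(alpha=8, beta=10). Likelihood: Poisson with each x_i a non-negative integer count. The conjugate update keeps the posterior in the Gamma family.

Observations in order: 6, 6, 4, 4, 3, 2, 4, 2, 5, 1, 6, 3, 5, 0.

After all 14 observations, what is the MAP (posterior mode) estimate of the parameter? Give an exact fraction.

obs 1: x=6 → posterior Gamma(14, 11)
obs 2: x=6 → posterior Gamma(20, 12)
obs 3: x=4 → posterior Gamma(24, 13)
obs 4: x=4 → posterior Gamma(28, 14)
obs 5: x=3 → posterior Gamma(31, 15)
obs 6: x=2 → posterior Gamma(33, 16)
obs 7: x=4 → posterior Gamma(37, 17)
obs 8: x=2 → posterior Gamma(39, 18)
obs 9: x=5 → posterior Gamma(44, 19)
obs 10: x=1 → posterior Gamma(45, 20)
obs 11: x=6 → posterior Gamma(51, 21)
obs 12: x=3 → posterior Gamma(54, 22)
obs 13: x=5 → posterior Gamma(59, 23)
obs 14: x=0 → posterior Gamma(59, 24)

29/12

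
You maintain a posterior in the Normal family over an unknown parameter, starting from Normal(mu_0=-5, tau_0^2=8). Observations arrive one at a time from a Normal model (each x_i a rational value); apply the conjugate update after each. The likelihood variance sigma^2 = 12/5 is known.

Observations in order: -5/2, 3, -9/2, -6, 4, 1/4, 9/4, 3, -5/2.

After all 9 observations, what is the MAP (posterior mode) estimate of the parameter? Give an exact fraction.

-15/31

obs 1: x=-5/2 → posterior Normal(-40/13, 24/13)
obs 2: x=3 → posterior Normal(-10/23, 24/23)
obs 3: x=-9/2 → posterior Normal(-5/3, 8/11)
obs 4: x=-6 → posterior Normal(-115/43, 24/43)
obs 5: x=4 → posterior Normal(-75/53, 24/53)
obs 6: x=1/4 → posterior Normal(-145/126, 8/21)
obs 7: x=9/4 → posterior Normal(-50/73, 24/73)
obs 8: x=3 → posterior Normal(-20/83, 24/83)
obs 9: x=-5/2 → posterior Normal(-15/31, 8/31)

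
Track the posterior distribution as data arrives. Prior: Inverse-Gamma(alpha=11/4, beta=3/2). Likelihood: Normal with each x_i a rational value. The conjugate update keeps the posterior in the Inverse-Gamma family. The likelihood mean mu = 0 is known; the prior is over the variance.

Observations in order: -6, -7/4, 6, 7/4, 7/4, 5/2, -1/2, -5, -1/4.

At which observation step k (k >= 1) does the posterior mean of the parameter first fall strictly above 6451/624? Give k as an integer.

obs 1: x=-6 → posterior Inverse-Gamma(13/4, 39/2)
obs 2: x=-7/4 → posterior Inverse-Gamma(15/4, 673/32)
obs 3: x=6 → posterior Inverse-Gamma(17/4, 1249/32)
obs 4: x=7/4 → posterior Inverse-Gamma(19/4, 649/16)
obs 5: x=7/4 → posterior Inverse-Gamma(21/4, 1347/32)
obs 6: x=5/2 → posterior Inverse-Gamma(23/4, 1447/32)
obs 7: x=-1/2 → posterior Inverse-Gamma(25/4, 1451/32)
obs 8: x=-5 → posterior Inverse-Gamma(27/4, 1851/32)
obs 9: x=-1/4 → posterior Inverse-Gamma(29/4, 463/8)

k = 3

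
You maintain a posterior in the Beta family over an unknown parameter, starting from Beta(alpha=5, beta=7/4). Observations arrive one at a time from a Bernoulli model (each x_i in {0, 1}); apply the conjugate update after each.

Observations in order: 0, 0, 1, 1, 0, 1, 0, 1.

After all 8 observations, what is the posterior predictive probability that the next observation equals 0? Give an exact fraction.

obs 1: x=0 → posterior Beta(5, 11/4)
obs 2: x=0 → posterior Beta(5, 15/4)
obs 3: x=1 → posterior Beta(6, 15/4)
obs 4: x=1 → posterior Beta(7, 15/4)
obs 5: x=0 → posterior Beta(7, 19/4)
obs 6: x=1 → posterior Beta(8, 19/4)
obs 7: x=0 → posterior Beta(8, 23/4)
obs 8: x=1 → posterior Beta(9, 23/4)

23/59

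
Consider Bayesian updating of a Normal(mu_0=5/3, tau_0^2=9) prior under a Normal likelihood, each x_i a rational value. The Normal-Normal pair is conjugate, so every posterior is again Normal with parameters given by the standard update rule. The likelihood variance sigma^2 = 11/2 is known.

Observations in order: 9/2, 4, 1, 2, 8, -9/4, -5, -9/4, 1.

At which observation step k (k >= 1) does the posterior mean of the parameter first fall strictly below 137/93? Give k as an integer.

obs 1: x=9/2 → posterior Normal(298/87, 99/29)
obs 2: x=4 → posterior Normal(514/141, 99/47)
obs 3: x=1 → posterior Normal(568/195, 99/65)
obs 4: x=2 → posterior Normal(676/249, 99/83)
obs 5: x=8 → posterior Normal(1108/303, 99/101)
obs 6: x=-9/4 → posterior Normal(1973/714, 99/119)
obs 7: x=-5 → posterior Normal(1433/822, 99/137)
obs 8: x=-9/4 → posterior Normal(119/93, 99/155)
obs 9: x=1 → posterior Normal(649/519, 99/173)

k = 8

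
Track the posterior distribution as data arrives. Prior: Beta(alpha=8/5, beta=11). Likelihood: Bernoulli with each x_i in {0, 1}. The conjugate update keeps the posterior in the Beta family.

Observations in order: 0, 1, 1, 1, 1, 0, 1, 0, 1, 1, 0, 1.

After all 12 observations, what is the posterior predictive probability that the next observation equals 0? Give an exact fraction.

25/41

obs 1: x=0 → posterior Beta(8/5, 12)
obs 2: x=1 → posterior Beta(13/5, 12)
obs 3: x=1 → posterior Beta(18/5, 12)
obs 4: x=1 → posterior Beta(23/5, 12)
obs 5: x=1 → posterior Beta(28/5, 12)
obs 6: x=0 → posterior Beta(28/5, 13)
obs 7: x=1 → posterior Beta(33/5, 13)
obs 8: x=0 → posterior Beta(33/5, 14)
obs 9: x=1 → posterior Beta(38/5, 14)
obs 10: x=1 → posterior Beta(43/5, 14)
obs 11: x=0 → posterior Beta(43/5, 15)
obs 12: x=1 → posterior Beta(48/5, 15)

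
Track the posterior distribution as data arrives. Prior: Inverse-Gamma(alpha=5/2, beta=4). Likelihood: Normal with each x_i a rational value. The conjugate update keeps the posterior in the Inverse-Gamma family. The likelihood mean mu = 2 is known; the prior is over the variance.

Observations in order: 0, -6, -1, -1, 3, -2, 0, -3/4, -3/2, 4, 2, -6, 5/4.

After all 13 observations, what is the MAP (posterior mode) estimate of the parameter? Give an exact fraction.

obs 1: x=0 → posterior Inverse-Gamma(3, 6)
obs 2: x=-6 → posterior Inverse-Gamma(7/2, 38)
obs 3: x=-1 → posterior Inverse-Gamma(4, 85/2)
obs 4: x=-1 → posterior Inverse-Gamma(9/2, 47)
obs 5: x=3 → posterior Inverse-Gamma(5, 95/2)
obs 6: x=-2 → posterior Inverse-Gamma(11/2, 111/2)
obs 7: x=0 → posterior Inverse-Gamma(6, 115/2)
obs 8: x=-3/4 → posterior Inverse-Gamma(13/2, 1961/32)
obs 9: x=-3/2 → posterior Inverse-Gamma(7, 2157/32)
obs 10: x=4 → posterior Inverse-Gamma(15/2, 2221/32)
obs 11: x=2 → posterior Inverse-Gamma(8, 2221/32)
obs 12: x=-6 → posterior Inverse-Gamma(17/2, 3245/32)
obs 13: x=5/4 → posterior Inverse-Gamma(9, 1627/16)

1627/160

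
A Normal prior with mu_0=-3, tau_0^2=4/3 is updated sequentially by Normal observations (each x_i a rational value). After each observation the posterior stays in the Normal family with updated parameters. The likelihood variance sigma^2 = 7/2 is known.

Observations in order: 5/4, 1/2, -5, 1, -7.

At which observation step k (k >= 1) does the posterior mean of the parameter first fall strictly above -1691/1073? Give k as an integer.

obs 1: x=5/4 → posterior Normal(-53/29, 28/29)
obs 2: x=1/2 → posterior Normal(-49/37, 28/37)
obs 3: x=-5 → posterior Normal(-89/45, 28/45)
obs 4: x=1 → posterior Normal(-81/53, 28/53)
obs 5: x=-7 → posterior Normal(-137/61, 28/61)

k = 2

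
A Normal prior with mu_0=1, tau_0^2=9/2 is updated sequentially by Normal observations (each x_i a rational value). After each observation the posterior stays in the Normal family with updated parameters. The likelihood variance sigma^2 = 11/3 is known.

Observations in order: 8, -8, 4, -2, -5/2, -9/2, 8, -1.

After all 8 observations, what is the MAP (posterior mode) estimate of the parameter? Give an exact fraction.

38/119

obs 1: x=8 → posterior Normal(34/7, 99/49)
obs 2: x=-8 → posterior Normal(11/38, 99/76)
obs 3: x=4 → posterior Normal(130/103, 99/103)
obs 4: x=-2 → posterior Normal(38/65, 99/130)
obs 5: x=-5/2 → posterior Normal(17/314, 99/157)
obs 6: x=-9/2 → posterior Normal(-113/184, 99/184)
obs 7: x=8 → posterior Normal(103/211, 99/211)
obs 8: x=-1 → posterior Normal(38/119, 99/238)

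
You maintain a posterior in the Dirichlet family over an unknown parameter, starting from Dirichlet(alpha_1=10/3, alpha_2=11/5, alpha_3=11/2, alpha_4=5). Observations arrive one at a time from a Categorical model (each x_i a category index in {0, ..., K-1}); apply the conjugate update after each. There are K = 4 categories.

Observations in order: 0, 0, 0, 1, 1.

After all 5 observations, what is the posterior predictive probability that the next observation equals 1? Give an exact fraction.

126/631

obs 1: x=0 → posterior Dirichlet(13/3, 11/5, 11/2, 5)
obs 2: x=0 → posterior Dirichlet(16/3, 11/5, 11/2, 5)
obs 3: x=0 → posterior Dirichlet(19/3, 11/5, 11/2, 5)
obs 4: x=1 → posterior Dirichlet(19/3, 16/5, 11/2, 5)
obs 5: x=1 → posterior Dirichlet(19/3, 21/5, 11/2, 5)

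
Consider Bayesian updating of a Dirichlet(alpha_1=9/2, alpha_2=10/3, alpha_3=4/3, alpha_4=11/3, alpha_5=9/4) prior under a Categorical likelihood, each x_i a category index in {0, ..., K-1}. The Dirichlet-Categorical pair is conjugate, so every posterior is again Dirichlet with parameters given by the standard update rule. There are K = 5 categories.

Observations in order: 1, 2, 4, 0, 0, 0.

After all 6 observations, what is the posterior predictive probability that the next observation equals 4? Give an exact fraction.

39/253

obs 1: x=1 → posterior Dirichlet(9/2, 13/3, 4/3, 11/3, 9/4)
obs 2: x=2 → posterior Dirichlet(9/2, 13/3, 7/3, 11/3, 9/4)
obs 3: x=4 → posterior Dirichlet(9/2, 13/3, 7/3, 11/3, 13/4)
obs 4: x=0 → posterior Dirichlet(11/2, 13/3, 7/3, 11/3, 13/4)
obs 5: x=0 → posterior Dirichlet(13/2, 13/3, 7/3, 11/3, 13/4)
obs 6: x=0 → posterior Dirichlet(15/2, 13/3, 7/3, 11/3, 13/4)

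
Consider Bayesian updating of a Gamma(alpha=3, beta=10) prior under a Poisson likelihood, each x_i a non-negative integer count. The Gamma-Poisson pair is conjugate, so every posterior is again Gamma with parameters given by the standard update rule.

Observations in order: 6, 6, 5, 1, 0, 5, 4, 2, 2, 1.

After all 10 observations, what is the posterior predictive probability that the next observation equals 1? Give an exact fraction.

obs 1: x=6 → posterior Gamma(9, 11)
obs 2: x=6 → posterior Gamma(15, 12)
obs 3: x=5 → posterior Gamma(20, 13)
obs 4: x=1 → posterior Gamma(21, 14)
obs 5: x=0 → posterior Gamma(21, 15)
obs 6: x=5 → posterior Gamma(26, 16)
obs 7: x=4 → posterior Gamma(30, 17)
obs 8: x=2 → posterior Gamma(32, 18)
obs 9: x=2 → posterior Gamma(34, 19)
obs 10: x=1 → posterior Gamma(35, 20)

17179869184000000000000000000000000000000000000/56858653459301097060294126514405151601277796103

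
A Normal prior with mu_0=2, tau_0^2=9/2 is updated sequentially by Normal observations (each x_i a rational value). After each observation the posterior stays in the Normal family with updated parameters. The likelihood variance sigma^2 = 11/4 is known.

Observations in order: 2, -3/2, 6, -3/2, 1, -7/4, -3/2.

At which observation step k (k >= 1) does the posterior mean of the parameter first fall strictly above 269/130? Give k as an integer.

obs 1: x=2 → posterior Normal(2, 99/58)
obs 2: x=-3/2 → posterior Normal(31/47, 99/94)
obs 3: x=6 → posterior Normal(139/65, 99/130)
obs 4: x=-3/2 → posterior Normal(112/83, 99/166)
obs 5: x=1 → posterior Normal(130/101, 99/202)
obs 6: x=-7/4 → posterior Normal(197/238, 99/238)
obs 7: x=-3/2 → posterior Normal(143/274, 99/274)

k = 3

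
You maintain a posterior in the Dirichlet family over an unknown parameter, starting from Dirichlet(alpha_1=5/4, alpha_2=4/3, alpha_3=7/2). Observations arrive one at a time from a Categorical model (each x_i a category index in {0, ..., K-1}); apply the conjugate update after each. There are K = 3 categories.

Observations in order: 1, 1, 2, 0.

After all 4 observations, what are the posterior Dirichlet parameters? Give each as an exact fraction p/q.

obs 1: x=1 → posterior Dirichlet(5/4, 7/3, 7/2)
obs 2: x=1 → posterior Dirichlet(5/4, 10/3, 7/2)
obs 3: x=2 → posterior Dirichlet(5/4, 10/3, 9/2)
obs 4: x=0 → posterior Dirichlet(9/4, 10/3, 9/2)

alpha_1=9/4, alpha_2=10/3, alpha_3=9/2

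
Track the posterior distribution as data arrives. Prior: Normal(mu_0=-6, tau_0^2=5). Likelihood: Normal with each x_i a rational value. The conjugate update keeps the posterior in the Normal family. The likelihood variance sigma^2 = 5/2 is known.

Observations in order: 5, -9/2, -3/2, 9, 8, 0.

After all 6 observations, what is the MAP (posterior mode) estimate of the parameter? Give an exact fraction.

2

obs 1: x=5 → posterior Normal(4/3, 5/3)
obs 2: x=-9/2 → posterior Normal(-1, 1)
obs 3: x=-3/2 → posterior Normal(-8/7, 5/7)
obs 4: x=9 → posterior Normal(10/9, 5/9)
obs 5: x=8 → posterior Normal(26/11, 5/11)
obs 6: x=0 → posterior Normal(2, 5/13)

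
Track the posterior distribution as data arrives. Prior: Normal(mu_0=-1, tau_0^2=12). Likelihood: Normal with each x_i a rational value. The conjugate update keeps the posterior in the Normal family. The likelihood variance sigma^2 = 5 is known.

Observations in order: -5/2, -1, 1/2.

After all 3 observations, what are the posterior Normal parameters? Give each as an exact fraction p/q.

mu_0=-1, tau_0^2=60/41

obs 1: x=-5/2 → posterior Normal(-35/17, 60/17)
obs 2: x=-1 → posterior Normal(-47/29, 60/29)
obs 3: x=1/2 → posterior Normal(-1, 60/41)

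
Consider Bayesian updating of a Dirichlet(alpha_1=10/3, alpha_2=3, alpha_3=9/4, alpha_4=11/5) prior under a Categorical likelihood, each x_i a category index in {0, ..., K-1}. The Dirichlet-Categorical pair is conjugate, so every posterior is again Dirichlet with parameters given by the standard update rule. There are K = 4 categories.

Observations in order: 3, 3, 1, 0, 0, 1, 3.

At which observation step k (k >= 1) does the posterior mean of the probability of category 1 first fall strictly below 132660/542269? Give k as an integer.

k = 2

obs 1: x=3 → posterior Dirichlet(10/3, 3, 9/4, 16/5)
obs 2: x=3 → posterior Dirichlet(10/3, 3, 9/4, 21/5)
obs 3: x=1 → posterior Dirichlet(10/3, 4, 9/4, 21/5)
obs 4: x=0 → posterior Dirichlet(13/3, 4, 9/4, 21/5)
obs 5: x=0 → posterior Dirichlet(16/3, 4, 9/4, 21/5)
obs 6: x=1 → posterior Dirichlet(16/3, 5, 9/4, 21/5)
obs 7: x=3 → posterior Dirichlet(16/3, 5, 9/4, 26/5)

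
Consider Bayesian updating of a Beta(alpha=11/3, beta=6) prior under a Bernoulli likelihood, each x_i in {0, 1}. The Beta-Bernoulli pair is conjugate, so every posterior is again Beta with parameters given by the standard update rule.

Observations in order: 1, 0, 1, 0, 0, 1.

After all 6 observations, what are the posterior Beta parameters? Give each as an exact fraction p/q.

obs 1: x=1 → posterior Beta(14/3, 6)
obs 2: x=0 → posterior Beta(14/3, 7)
obs 3: x=1 → posterior Beta(17/3, 7)
obs 4: x=0 → posterior Beta(17/3, 8)
obs 5: x=0 → posterior Beta(17/3, 9)
obs 6: x=1 → posterior Beta(20/3, 9)

alpha=20/3, beta=9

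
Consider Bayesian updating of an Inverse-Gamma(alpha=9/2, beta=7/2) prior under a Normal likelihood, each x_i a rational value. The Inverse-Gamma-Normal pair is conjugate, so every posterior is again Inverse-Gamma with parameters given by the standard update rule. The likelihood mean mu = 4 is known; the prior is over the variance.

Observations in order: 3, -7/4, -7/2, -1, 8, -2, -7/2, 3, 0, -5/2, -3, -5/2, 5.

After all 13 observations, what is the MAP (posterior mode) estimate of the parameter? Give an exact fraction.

obs 1: x=3 → posterior Inverse-Gamma(5, 4)
obs 2: x=-7/4 → posterior Inverse-Gamma(11/2, 657/32)
obs 3: x=-7/2 → posterior Inverse-Gamma(6, 1557/32)
obs 4: x=-1 → posterior Inverse-Gamma(13/2, 1957/32)
obs 5: x=8 → posterior Inverse-Gamma(7, 2213/32)
obs 6: x=-2 → posterior Inverse-Gamma(15/2, 2789/32)
obs 7: x=-7/2 → posterior Inverse-Gamma(8, 3689/32)
obs 8: x=3 → posterior Inverse-Gamma(17/2, 3705/32)
obs 9: x=0 → posterior Inverse-Gamma(9, 3961/32)
obs 10: x=-5/2 → posterior Inverse-Gamma(19/2, 4637/32)
obs 11: x=-3 → posterior Inverse-Gamma(10, 5421/32)
obs 12: x=-5/2 → posterior Inverse-Gamma(21/2, 6097/32)
obs 13: x=5 → posterior Inverse-Gamma(11, 6113/32)

6113/384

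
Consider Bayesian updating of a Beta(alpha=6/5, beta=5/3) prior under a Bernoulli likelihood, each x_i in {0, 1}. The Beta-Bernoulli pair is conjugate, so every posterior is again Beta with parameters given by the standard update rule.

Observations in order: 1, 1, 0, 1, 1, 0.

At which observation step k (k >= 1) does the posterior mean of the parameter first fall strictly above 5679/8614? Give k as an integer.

obs 1: x=1 → posterior Beta(11/5, 5/3)
obs 2: x=1 → posterior Beta(16/5, 5/3)
obs 3: x=0 → posterior Beta(16/5, 8/3)
obs 4: x=1 → posterior Beta(21/5, 8/3)
obs 5: x=1 → posterior Beta(26/5, 8/3)
obs 6: x=0 → posterior Beta(26/5, 11/3)

k = 5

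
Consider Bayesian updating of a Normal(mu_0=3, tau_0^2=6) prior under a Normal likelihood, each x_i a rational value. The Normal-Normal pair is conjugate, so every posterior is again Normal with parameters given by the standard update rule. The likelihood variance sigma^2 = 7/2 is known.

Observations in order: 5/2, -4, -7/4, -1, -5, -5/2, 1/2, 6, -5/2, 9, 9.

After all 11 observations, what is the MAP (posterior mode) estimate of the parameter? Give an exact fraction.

obs 1: x=5/2 → posterior Normal(51/19, 42/19)
obs 2: x=-4 → posterior Normal(3/31, 42/31)
obs 3: x=-7/4 → posterior Normal(-18/43, 42/43)
obs 4: x=-1 → posterior Normal(-6/11, 42/55)
obs 5: x=-5 → posterior Normal(-90/67, 42/67)
obs 6: x=-5/2 → posterior Normal(-120/79, 42/79)
obs 7: x=1/2 → posterior Normal(-114/91, 6/13)
obs 8: x=6 → posterior Normal(-42/103, 42/103)
obs 9: x=-5/2 → posterior Normal(-72/115, 42/115)
obs 10: x=9 → posterior Normal(36/127, 42/127)
obs 11: x=9 → posterior Normal(144/139, 42/139)

144/139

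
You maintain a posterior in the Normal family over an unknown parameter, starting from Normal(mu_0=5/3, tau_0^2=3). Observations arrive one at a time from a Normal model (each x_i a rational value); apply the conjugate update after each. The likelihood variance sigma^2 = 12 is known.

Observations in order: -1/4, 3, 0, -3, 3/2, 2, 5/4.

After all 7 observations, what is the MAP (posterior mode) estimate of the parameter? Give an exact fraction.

obs 1: x=-1/4 → posterior Normal(77/60, 12/5)
obs 2: x=3 → posterior Normal(113/72, 2)
obs 3: x=0 → posterior Normal(113/84, 12/7)
obs 4: x=-3 → posterior Normal(77/96, 3/2)
obs 5: x=3/2 → posterior Normal(95/108, 4/3)
obs 6: x=2 → posterior Normal(119/120, 6/5)
obs 7: x=5/4 → posterior Normal(67/66, 12/11)

67/66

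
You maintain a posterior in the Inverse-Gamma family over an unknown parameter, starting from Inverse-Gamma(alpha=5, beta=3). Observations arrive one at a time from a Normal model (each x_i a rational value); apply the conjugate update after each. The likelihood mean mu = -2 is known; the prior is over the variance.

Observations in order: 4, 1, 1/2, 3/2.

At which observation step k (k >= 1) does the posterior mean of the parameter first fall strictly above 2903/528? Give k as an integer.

k = 4

obs 1: x=4 → posterior Inverse-Gamma(11/2, 21)
obs 2: x=1 → posterior Inverse-Gamma(6, 51/2)
obs 3: x=1/2 → posterior Inverse-Gamma(13/2, 229/8)
obs 4: x=3/2 → posterior Inverse-Gamma(7, 139/4)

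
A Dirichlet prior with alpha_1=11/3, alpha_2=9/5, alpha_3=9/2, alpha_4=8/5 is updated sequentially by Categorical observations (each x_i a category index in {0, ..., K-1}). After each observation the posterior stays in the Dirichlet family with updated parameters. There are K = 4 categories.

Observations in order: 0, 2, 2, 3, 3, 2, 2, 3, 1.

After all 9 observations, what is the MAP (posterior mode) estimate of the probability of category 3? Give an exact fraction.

108/497

obs 1: x=0 → posterior Dirichlet(14/3, 9/5, 9/2, 8/5)
obs 2: x=2 → posterior Dirichlet(14/3, 9/5, 11/2, 8/5)
obs 3: x=2 → posterior Dirichlet(14/3, 9/5, 13/2, 8/5)
obs 4: x=3 → posterior Dirichlet(14/3, 9/5, 13/2, 13/5)
obs 5: x=3 → posterior Dirichlet(14/3, 9/5, 13/2, 18/5)
obs 6: x=2 → posterior Dirichlet(14/3, 9/5, 15/2, 18/5)
obs 7: x=2 → posterior Dirichlet(14/3, 9/5, 17/2, 18/5)
obs 8: x=3 → posterior Dirichlet(14/3, 9/5, 17/2, 23/5)
obs 9: x=1 → posterior Dirichlet(14/3, 14/5, 17/2, 23/5)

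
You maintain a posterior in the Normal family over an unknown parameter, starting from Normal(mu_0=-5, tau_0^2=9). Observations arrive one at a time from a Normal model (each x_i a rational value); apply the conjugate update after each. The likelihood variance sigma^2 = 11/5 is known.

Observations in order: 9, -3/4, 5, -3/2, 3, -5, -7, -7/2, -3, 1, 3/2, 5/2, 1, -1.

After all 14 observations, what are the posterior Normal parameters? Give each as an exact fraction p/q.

obs 1: x=9 → posterior Normal(25/4, 99/56)
obs 2: x=-3/4 → posterior Normal(1265/404, 99/101)
obs 3: x=5 → posterior Normal(2165/584, 99/146)
obs 4: x=-3/2 → posterior Normal(1895/764, 99/191)
obs 5: x=3 → posterior Normal(2435/944, 99/236)
obs 6: x=-5 → posterior Normal(1535/1124, 99/281)
obs 7: x=-7 → posterior Normal(275/1304, 99/326)
obs 8: x=-7/2 → posterior Normal(-355/1484, 99/371)
obs 9: x=-3 → posterior Normal(-895/1664, 99/416)
obs 10: x=1 → posterior Normal(-715/1844, 99/461)
obs 11: x=3/2 → posterior Normal(-445/2024, 9/46)
obs 12: x=5/2 → posterior Normal(5/2204, 99/551)
obs 13: x=1 → posterior Normal(185/2384, 99/596)
obs 14: x=-1 → posterior Normal(5/2564, 99/641)

mu_0=5/2564, tau_0^2=99/641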